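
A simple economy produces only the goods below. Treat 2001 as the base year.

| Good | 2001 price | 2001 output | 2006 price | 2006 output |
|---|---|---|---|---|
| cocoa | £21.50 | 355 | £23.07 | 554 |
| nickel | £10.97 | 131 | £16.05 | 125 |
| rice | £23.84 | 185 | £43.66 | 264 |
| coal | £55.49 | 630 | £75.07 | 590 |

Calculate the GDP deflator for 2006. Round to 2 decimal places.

Nominal GDP 2006 = 23.07·554 + 16.05·125 + 43.66·264 + 75.07·590 = 70604.57.
Real GDP 2006 (at 2001 prices) = 21.50·554 + 10.97·125 + 23.84·264 + 55.49·590 = 52315.11.
Deflator = Nominal/Real × 100 = 70604.57/52315.11 × 100 = 134.960.

134.96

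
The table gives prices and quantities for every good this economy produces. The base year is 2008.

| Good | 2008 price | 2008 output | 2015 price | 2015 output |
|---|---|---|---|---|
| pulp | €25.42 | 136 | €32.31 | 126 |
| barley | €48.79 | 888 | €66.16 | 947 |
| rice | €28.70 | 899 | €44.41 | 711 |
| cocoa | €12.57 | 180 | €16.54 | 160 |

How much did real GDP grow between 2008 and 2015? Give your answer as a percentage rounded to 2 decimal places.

-4.04%

Real GDP 2008 = Nominal GDP 2008 = 25.42·136 + 48.79·888 + 28.70·899 + 12.57·180 = 74846.54.
Real GDP 2015 (at 2008 prices) = 25.42·126 + 48.79·947 + 28.70·711 + 12.57·160 = 71823.95.
Real growth = 71823.95/74846.54 − 1 = -0.0404.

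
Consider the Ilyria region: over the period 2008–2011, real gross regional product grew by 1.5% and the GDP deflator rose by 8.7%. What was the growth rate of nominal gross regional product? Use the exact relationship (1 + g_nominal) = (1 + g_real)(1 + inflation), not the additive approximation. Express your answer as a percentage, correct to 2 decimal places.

10.33%

(1 + g_nom) = (1 + g_real)(1 + π) = 1.0150 × 1.0870 = 1.10331.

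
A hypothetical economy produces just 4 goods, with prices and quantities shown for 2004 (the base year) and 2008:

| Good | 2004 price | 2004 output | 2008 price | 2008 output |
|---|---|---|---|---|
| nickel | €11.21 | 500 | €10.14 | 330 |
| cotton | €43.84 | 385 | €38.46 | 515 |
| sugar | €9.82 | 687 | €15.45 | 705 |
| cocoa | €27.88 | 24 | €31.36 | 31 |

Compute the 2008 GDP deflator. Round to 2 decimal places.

Nominal GDP 2008 = 10.14·330 + 38.46·515 + 15.45·705 + 31.36·31 = 35017.51.
Real GDP 2008 (at 2004 prices) = 11.21·330 + 43.84·515 + 9.82·705 + 27.88·31 = 34064.28.
Deflator = Nominal/Real × 100 = 35017.51/34064.28 × 100 = 102.798.

102.80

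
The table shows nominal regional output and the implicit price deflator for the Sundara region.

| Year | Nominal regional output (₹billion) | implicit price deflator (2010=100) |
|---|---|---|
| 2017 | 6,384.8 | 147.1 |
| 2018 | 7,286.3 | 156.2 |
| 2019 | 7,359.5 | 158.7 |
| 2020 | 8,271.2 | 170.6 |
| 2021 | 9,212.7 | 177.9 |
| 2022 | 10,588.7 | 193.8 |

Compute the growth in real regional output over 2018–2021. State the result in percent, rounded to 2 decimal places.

Real regional output 2018 = 7286.3/1.562 = 4664.72.
Real regional output 2021 = 9212.7/1.779 = 5178.58.
Change = 5178.58/4664.72 − 1 = 0.1102.

11.02%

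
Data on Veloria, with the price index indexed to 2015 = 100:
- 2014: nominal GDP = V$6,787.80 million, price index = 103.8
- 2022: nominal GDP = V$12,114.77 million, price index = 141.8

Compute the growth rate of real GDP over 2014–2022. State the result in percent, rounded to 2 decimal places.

Deflate each year: 2014 → 6787.80/1.038 = 6539.31; 2022 → 12114.77/1.418 = 8543.56.
So real GDP changed by 8543.56/6539.31 − 1 = 0.3065, i.e. 30.65%.

30.65%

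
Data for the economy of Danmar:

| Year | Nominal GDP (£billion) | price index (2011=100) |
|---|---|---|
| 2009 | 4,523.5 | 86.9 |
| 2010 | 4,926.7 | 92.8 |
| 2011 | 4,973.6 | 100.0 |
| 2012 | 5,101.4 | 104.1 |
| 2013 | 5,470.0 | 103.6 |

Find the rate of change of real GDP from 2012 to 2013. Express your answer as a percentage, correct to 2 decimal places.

Real GDP 2012 = 5101.4/1.041 = 4900.48.
Real GDP 2013 = 5470.0/1.036 = 5279.92.
Change = 5279.92/4900.48 − 1 = 0.0774.

7.74%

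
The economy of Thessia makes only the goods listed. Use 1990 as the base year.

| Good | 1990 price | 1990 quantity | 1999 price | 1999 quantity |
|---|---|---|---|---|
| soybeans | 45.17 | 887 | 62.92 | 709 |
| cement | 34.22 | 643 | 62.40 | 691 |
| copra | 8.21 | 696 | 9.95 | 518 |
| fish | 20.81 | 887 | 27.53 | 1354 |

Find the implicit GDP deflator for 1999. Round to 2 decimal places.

147.74

Nominal GDP 1999 = 62.92·709 + 62.40·691 + 9.95·518 + 27.53·1354 = 130158.40.
Real GDP 1999 (at 1990 prices) = 45.17·709 + 34.22·691 + 8.21·518 + 20.81·1354 = 88101.07.
Deflator = Nominal/Real × 100 = 130158.40/88101.07 × 100 = 147.738.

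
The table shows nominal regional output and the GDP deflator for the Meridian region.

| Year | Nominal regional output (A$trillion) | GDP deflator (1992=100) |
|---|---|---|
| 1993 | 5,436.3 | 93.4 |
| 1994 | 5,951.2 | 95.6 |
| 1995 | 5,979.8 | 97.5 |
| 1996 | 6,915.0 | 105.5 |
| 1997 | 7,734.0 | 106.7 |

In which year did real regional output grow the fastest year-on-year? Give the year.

1997

1994: real = 5951.2/0.956 = 6225.10; growth vs 1993 (5820.45) = 6.95%.
1995: real = 5979.8/0.975 = 6133.13; growth vs 1994 (6225.10) = -1.48%.
1996: real = 6915.0/1.055 = 6554.50; growth vs 1995 (6133.13) = 6.87%.
1997: real = 7734.0/1.067 = 7248.36; growth vs 1996 (6554.50) = 10.59%.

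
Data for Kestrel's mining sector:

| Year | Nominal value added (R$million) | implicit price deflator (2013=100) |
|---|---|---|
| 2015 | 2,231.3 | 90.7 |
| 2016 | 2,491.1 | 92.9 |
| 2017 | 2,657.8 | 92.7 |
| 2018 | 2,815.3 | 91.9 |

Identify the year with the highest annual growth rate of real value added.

2016

2016: real = 2491.1/0.929 = 2681.49; growth vs 2015 (2460.09) = 9.00%.
2017: real = 2657.8/0.927 = 2867.10; growth vs 2016 (2681.49) = 6.92%.
2018: real = 2815.3/0.919 = 3063.44; growth vs 2017 (2867.10) = 6.85%.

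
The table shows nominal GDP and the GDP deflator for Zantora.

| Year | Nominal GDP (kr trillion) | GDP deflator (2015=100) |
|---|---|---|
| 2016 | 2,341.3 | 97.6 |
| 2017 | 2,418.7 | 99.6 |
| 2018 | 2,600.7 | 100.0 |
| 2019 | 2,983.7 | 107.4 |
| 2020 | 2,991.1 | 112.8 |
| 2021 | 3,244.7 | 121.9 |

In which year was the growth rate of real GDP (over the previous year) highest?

2018

2017: real = 2418.7/0.996 = 2428.41; growth vs 2016 (2398.87) = 1.23%.
2018: real = 2600.7/1.000 = 2600.70; growth vs 2017 (2428.41) = 7.09%.
2019: real = 2983.7/1.074 = 2778.12; growth vs 2018 (2600.70) = 6.82%.
2020: real = 2991.1/1.128 = 2651.68; growth vs 2019 (2778.12) = -4.55%.
2021: real = 3244.7/1.219 = 2661.77; growth vs 2020 (2651.68) = 0.38%.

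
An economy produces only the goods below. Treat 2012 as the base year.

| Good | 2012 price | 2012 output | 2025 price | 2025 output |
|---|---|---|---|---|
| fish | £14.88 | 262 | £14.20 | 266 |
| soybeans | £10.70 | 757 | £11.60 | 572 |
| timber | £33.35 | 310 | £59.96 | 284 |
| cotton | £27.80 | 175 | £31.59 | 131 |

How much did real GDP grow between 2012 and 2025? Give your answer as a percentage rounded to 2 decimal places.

Real GDP 2012 = Nominal GDP 2012 = 14.88·262 + 10.70·757 + 33.35·310 + 27.80·175 = 27201.96.
Real GDP 2025 (at 2012 prices) = 14.88·266 + 10.70·572 + 33.35·284 + 27.80·131 = 23191.68.
Real growth = 23191.68/27201.96 − 1 = -0.1474.

-14.74%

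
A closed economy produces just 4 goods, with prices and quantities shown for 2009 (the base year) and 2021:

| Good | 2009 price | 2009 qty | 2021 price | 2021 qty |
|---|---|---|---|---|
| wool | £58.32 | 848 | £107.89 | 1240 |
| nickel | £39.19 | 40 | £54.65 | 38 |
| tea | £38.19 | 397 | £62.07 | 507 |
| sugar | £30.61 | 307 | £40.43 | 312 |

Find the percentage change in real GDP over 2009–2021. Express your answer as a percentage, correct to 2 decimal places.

Real GDP 2009 = Nominal GDP 2009 = 58.32·848 + 39.19·40 + 38.19·397 + 30.61·307 = 75581.66.
Real GDP 2021 (at 2009 prices) = 58.32·1240 + 39.19·38 + 38.19·507 + 30.61·312 = 102718.67.
Real growth = 102718.67/75581.66 − 1 = 0.3590.

35.90%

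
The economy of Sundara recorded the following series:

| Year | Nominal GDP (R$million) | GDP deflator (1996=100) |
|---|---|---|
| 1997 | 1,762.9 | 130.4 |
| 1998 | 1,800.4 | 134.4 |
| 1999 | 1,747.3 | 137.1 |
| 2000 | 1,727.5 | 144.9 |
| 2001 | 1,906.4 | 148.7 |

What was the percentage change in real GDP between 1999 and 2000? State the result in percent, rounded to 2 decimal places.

Real GDP 1999 = 1747.3/1.371 = 1274.47.
Real GDP 2000 = 1727.5/1.449 = 1192.20.
Change = 1192.20/1274.47 − 1 = -0.0646.

-6.46%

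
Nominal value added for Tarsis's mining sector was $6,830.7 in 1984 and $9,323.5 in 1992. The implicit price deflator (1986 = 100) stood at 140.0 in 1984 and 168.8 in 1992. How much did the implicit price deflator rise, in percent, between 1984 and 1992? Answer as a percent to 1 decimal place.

Price-level change = 168.8 / 140.0 − 1 = 0.2057.

20.6%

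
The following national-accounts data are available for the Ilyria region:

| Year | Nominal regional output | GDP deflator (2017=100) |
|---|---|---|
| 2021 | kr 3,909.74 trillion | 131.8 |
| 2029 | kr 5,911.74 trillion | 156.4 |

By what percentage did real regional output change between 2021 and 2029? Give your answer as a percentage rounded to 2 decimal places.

27.42%

Real regional output 2021 = 3909.74 / 1.318 = 2966.42.
Real regional output 2029 = 5911.74 / 1.564 = 3779.88.
Real growth = 3779.88 / 2966.42 − 1 = 0.2742.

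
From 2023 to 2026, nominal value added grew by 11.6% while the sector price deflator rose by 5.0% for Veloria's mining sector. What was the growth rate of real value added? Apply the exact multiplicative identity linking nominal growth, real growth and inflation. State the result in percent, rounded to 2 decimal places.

(1 + g_nom) = (1 + g_real)(1 + π), so g_real = 1.1160 / 1.0500 − 1 = 0.06286.

6.29%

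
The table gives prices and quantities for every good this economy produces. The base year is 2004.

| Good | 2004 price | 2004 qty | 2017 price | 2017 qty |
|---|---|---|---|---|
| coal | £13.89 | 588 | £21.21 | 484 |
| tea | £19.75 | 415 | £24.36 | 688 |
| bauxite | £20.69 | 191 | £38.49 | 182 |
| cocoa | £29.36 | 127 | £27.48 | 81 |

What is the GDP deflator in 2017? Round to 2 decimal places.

137.05

Nominal GDP 2017 = 21.21·484 + 24.36·688 + 38.49·182 + 27.48·81 = 36256.38.
Real GDP 2017 (at 2004 prices) = 13.89·484 + 19.75·688 + 20.69·182 + 29.36·81 = 26454.50.
Deflator = Nominal/Real × 100 = 36256.38/26454.50 × 100 = 137.052.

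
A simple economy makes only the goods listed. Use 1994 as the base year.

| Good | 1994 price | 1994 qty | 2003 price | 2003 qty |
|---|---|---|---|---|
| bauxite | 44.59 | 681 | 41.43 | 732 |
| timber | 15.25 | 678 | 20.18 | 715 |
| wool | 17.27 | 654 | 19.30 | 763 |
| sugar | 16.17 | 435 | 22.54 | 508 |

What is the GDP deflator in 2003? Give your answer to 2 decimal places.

109.23

Nominal GDP 2003 = 41.43·732 + 20.18·715 + 19.30·763 + 22.54·508 = 70931.68.
Real GDP 2003 (at 1994 prices) = 44.59·732 + 15.25·715 + 17.27·763 + 16.17·508 = 64935.00.
Deflator = Nominal/Real × 100 = 70931.68/64935.00 × 100 = 109.235.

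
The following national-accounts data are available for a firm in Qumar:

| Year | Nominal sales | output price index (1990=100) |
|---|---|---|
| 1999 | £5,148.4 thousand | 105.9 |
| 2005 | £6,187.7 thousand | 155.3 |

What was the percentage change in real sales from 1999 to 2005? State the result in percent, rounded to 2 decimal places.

-18.04%

Real sales 1999 = 5148.4 / 1.059 = 4861.57.
Real sales 2005 = 6187.7 / 1.553 = 3984.35.
Real growth = 3984.35 / 4861.57 − 1 = -0.1804.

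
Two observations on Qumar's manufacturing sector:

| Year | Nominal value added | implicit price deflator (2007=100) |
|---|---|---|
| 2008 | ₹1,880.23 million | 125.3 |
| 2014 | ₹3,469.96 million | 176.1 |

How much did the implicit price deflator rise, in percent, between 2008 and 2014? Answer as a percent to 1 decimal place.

Price-level change = 176.1 / 125.3 − 1 = 0.4054.

40.5%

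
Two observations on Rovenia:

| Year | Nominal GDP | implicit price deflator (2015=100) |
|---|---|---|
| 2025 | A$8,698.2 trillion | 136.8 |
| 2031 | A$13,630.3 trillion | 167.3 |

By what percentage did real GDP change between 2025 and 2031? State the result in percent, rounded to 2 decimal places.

28.13%

Deflate each year: 2025 → 8698.2/1.368 = 6358.33; 2031 → 13630.3/1.673 = 8147.22.
So real GDP changed by 8147.22/6358.33 − 1 = 0.2813, i.e. 28.13%.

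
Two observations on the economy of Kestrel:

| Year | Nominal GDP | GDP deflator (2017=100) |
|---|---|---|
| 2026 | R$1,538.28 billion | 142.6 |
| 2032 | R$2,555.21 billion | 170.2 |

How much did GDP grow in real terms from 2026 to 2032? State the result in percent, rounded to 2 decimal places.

Real GDP 2026 = 1538.28 / 1.426 = 1078.74.
Real GDP 2032 = 2555.21 / 1.702 = 1501.30.
Real growth = 1501.30 / 1078.74 − 1 = 0.3917.

39.17%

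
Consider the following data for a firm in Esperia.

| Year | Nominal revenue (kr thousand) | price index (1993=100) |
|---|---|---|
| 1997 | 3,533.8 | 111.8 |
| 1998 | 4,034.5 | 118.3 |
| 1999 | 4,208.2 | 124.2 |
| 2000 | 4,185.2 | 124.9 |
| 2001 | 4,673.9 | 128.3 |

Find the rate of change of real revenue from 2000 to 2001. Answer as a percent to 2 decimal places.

8.72%

Real revenue 2000 = 4185.2/1.249 = 3350.84.
Real revenue 2001 = 4673.9/1.283 = 3642.95.
Change = 3642.95/3350.84 − 1 = 0.0872.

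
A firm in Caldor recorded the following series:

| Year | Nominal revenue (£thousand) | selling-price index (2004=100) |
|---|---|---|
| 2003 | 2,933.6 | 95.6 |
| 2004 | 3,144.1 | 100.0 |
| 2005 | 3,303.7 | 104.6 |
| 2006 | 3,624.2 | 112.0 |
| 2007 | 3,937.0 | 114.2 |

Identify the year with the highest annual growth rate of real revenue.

2007

2004: real = 3144.1/1.000 = 3144.10; growth vs 2003 (3068.62) = 2.46%.
2005: real = 3303.7/1.046 = 3158.41; growth vs 2004 (3144.10) = 0.46%.
2006: real = 3624.2/1.120 = 3235.89; growth vs 2005 (3158.41) = 2.45%.
2007: real = 3937.0/1.142 = 3447.46; growth vs 2006 (3235.89) = 6.54%.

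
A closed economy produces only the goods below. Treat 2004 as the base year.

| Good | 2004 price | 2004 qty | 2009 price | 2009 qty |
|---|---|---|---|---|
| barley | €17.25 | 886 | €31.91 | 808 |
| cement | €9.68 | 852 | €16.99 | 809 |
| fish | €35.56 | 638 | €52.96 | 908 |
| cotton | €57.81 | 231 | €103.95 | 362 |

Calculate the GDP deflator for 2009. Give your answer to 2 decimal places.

Nominal GDP 2009 = 31.91·808 + 16.99·809 + 52.96·908 + 103.95·362 = 125245.77.
Real GDP 2009 (at 2004 prices) = 17.25·808 + 9.68·809 + 35.56·908 + 57.81·362 = 74984.82.
Deflator = Nominal/Real × 100 = 125245.77/74984.82 × 100 = 167.028.

167.03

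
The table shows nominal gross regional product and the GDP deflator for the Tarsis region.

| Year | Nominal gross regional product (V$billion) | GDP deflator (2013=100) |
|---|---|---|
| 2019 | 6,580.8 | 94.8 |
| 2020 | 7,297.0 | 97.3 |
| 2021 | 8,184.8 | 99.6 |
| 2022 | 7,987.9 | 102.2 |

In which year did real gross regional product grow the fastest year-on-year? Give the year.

2020: real = 7297.0/0.973 = 7499.49; growth vs 2019 (6941.77) = 8.03%.
2021: real = 8184.8/0.996 = 8217.67; growth vs 2020 (7499.49) = 9.58%.
2022: real = 7987.9/1.022 = 7815.95; growth vs 2021 (8217.67) = -4.89%.

2021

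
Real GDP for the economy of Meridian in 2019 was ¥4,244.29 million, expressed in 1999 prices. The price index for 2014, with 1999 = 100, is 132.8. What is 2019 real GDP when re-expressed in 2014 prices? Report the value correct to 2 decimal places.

¥5,636.42 million

Real GDP in 2014 prices = Real GDP in 1999 prices × (P_2014/P_1999) = 4244.29 × 1.328 = 5636.42.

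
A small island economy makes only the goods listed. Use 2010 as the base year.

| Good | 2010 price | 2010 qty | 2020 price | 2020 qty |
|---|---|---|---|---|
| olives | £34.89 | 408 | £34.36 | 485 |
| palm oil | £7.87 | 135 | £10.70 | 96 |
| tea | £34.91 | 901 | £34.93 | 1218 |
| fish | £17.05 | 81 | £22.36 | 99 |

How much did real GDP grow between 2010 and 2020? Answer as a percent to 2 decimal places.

Real GDP 2010 = Nominal GDP 2010 = 34.89·408 + 7.87·135 + 34.91·901 + 17.05·81 = 48132.53.
Real GDP 2020 (at 2010 prices) = 34.89·485 + 7.87·96 + 34.91·1218 + 17.05·99 = 61885.50.
Real growth = 61885.50/48132.53 − 1 = 0.2857.

28.57%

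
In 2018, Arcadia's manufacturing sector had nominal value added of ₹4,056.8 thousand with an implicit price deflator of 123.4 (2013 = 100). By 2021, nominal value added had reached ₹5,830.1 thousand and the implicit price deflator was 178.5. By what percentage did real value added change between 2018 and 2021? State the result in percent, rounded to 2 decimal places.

-0.65%

Deflate each year: 2018 → 4056.8/1.234 = 3287.52; 2021 → 5830.1/1.785 = 3266.16.
So real value added changed by 3266.16/3287.52 − 1 = -0.0065, i.e. -0.65%.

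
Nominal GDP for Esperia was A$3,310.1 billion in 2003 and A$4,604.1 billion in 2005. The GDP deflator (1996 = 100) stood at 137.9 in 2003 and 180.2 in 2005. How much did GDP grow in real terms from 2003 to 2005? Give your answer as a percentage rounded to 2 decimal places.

Deflate each year: 2003 → 3310.1/1.379 = 2400.36; 2005 → 4604.1/1.802 = 2554.99.
So real GDP changed by 2554.99/2400.36 − 1 = 0.0644, i.e. 6.44%.

6.44%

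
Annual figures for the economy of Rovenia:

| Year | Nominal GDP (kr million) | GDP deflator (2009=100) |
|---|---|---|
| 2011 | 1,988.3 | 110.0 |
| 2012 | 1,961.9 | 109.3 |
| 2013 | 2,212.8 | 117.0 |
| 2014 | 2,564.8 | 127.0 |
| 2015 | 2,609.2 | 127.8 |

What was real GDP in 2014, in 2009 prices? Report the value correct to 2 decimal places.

Real GDP 2014 = 2564.8 / 1.270 = 2019.53.

kr 2,019.53 million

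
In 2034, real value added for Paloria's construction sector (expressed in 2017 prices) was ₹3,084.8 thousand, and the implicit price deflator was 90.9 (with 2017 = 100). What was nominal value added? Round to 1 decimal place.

Nominal value added = Real × (implicit price deflator/100) = 3084.8 × 0.909 = 2804.08.

₹2,804.1 thousand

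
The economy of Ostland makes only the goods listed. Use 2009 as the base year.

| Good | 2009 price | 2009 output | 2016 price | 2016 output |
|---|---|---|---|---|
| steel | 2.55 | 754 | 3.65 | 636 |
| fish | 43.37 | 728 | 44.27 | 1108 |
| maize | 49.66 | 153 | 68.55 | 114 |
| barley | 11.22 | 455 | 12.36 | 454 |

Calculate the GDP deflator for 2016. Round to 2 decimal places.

107.23

Nominal GDP 2016 = 3.65·636 + 44.27·1108 + 68.55·114 + 12.36·454 = 64798.70.
Real GDP 2016 (at 2009 prices) = 2.55·636 + 43.37·1108 + 49.66·114 + 11.22·454 = 60430.88.
Deflator = Nominal/Real × 100 = 64798.70/60430.88 × 100 = 107.228.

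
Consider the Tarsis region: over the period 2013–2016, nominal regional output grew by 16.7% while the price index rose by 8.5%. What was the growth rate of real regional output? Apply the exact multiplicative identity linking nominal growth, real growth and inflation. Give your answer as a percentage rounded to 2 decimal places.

(1 + g_nom) = (1 + g_real)(1 + π), so g_real = 1.1670 / 1.0850 − 1 = 0.07558.

7.56%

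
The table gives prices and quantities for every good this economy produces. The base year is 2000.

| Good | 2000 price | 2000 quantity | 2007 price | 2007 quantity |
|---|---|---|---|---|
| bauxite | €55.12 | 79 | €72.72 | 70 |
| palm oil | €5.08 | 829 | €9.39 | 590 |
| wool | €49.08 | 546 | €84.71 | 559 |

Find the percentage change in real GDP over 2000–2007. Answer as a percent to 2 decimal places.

Real GDP 2000 = Nominal GDP 2000 = 55.12·79 + 5.08·829 + 49.08·546 = 35363.48.
Real GDP 2007 (at 2000 prices) = 55.12·70 + 5.08·590 + 49.08·559 = 34291.32.
Real growth = 34291.32/35363.48 − 1 = -0.0303.

-3.03%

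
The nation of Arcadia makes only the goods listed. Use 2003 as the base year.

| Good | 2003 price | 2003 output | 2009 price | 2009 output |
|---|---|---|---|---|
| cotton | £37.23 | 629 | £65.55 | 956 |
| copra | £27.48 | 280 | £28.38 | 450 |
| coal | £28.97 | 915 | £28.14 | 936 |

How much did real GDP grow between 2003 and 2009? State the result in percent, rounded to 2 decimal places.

Real GDP 2003 = Nominal GDP 2003 = 37.23·629 + 27.48·280 + 28.97·915 = 57619.62.
Real GDP 2009 (at 2003 prices) = 37.23·956 + 27.48·450 + 28.97·936 = 75073.80.
Real growth = 75073.80/57619.62 − 1 = 0.3029.

30.29%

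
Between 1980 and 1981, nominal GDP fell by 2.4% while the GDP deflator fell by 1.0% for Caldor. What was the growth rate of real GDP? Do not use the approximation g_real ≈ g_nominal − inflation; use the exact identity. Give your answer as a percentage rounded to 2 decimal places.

-1.41%

(1 + g_nom) = (1 + g_real)(1 + π), so g_real = 0.9760 / 0.9900 − 1 = -0.01414.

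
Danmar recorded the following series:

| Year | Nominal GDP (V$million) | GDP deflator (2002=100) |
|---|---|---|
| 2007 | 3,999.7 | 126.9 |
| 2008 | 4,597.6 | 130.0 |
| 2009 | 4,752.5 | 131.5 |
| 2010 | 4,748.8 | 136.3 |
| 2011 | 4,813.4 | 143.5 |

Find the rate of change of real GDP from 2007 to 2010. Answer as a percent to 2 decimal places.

Real GDP 2007 = 3999.7/1.269 = 3151.85.
Real GDP 2010 = 4748.8/1.363 = 3484.08.
Change = 3484.08/3151.85 − 1 = 0.1054.

10.54%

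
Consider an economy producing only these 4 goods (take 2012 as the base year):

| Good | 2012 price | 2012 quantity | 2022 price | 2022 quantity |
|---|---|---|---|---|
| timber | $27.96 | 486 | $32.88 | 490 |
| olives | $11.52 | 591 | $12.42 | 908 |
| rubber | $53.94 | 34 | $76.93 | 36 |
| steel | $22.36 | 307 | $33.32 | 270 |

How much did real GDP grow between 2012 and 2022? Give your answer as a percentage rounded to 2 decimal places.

10.46%

Real GDP 2012 = Nominal GDP 2012 = 27.96·486 + 11.52·591 + 53.94·34 + 22.36·307 = 29095.36.
Real GDP 2022 (at 2012 prices) = 27.96·490 + 11.52·908 + 53.94·36 + 22.36·270 = 32139.60.
Real growth = 32139.60/29095.36 − 1 = 0.1046.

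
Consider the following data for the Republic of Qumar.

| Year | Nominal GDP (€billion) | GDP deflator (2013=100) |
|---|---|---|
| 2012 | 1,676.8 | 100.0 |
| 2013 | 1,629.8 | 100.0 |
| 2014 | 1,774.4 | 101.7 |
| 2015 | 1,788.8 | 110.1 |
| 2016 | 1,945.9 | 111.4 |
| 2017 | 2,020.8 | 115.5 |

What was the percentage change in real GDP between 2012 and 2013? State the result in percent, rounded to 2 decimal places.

-2.80%

Real GDP 2012 = 1676.8/1.000 = 1676.80.
Real GDP 2013 = 1629.8/1.000 = 1629.80.
Change = 1629.80/1676.80 − 1 = -0.0280.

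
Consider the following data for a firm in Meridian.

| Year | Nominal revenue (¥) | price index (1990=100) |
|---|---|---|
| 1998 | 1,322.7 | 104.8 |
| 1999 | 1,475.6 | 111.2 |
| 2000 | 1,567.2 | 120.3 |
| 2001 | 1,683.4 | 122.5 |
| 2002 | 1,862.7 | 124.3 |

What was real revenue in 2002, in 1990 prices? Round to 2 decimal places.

Real revenue 2002 = 1862.7 / 1.243 = 1498.55.

¥1,498.55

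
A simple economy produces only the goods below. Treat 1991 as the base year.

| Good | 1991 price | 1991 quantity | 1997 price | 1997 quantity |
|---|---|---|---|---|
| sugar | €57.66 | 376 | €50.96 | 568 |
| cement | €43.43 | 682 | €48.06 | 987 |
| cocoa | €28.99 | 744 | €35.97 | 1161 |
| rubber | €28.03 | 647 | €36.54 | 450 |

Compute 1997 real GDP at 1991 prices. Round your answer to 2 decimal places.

€121887.18

Real GDP 1997 = Σ (p_1991 × q_1997) = 57.66·568 + 43.43·987 + 28.99·1161 + 28.03·450 = 121887.18.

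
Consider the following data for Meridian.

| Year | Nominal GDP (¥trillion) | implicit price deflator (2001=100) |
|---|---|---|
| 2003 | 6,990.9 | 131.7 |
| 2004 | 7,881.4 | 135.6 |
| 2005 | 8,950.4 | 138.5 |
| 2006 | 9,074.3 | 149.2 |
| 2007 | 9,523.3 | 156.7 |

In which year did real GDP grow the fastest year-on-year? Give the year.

2004: real = 7881.4/1.356 = 5812.24; growth vs 2003 (5308.20) = 9.50%.
2005: real = 8950.4/1.385 = 6462.38; growth vs 2004 (5812.24) = 11.19%.
2006: real = 9074.3/1.492 = 6081.97; growth vs 2005 (6462.38) = -5.89%.
2007: real = 9523.3/1.567 = 6077.41; growth vs 2006 (6081.97) = -0.07%.

2005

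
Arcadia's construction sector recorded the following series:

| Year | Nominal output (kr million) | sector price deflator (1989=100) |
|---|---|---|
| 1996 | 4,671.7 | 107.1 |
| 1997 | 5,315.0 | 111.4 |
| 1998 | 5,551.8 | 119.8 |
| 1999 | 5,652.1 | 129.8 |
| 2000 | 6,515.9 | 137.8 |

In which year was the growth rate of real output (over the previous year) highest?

1997: real = 5315.0/1.114 = 4771.10; growth vs 1996 (4362.00) = 9.38%.
1998: real = 5551.8/1.198 = 4634.22; growth vs 1997 (4771.10) = -2.87%.
1999: real = 5652.1/1.298 = 4354.47; growth vs 1998 (4634.22) = -6.04%.
2000: real = 6515.9/1.378 = 4728.52; growth vs 1999 (4354.47) = 8.59%.

1997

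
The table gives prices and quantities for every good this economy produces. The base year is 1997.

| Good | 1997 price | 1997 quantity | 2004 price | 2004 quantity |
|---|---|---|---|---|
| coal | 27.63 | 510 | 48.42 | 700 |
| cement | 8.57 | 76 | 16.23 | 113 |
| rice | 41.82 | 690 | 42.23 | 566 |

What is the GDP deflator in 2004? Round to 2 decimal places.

Nominal GDP 2004 = 48.42·700 + 16.23·113 + 42.23·566 = 59630.17.
Real GDP 2004 (at 1997 prices) = 27.63·700 + 8.57·113 + 41.82·566 = 43979.53.
Deflator = Nominal/Real × 100 = 59630.17/43979.53 × 100 = 135.586.

135.59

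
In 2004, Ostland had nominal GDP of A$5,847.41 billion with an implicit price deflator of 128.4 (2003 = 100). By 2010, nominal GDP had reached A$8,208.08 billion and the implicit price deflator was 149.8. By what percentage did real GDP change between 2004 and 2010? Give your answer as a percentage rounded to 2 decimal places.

Real GDP 2004 = 5847.41 / 1.284 = 4554.06.
Real GDP 2010 = 8208.08 / 1.498 = 5479.36.
Real growth = 5479.36 / 4554.06 − 1 = 0.2032.

20.32%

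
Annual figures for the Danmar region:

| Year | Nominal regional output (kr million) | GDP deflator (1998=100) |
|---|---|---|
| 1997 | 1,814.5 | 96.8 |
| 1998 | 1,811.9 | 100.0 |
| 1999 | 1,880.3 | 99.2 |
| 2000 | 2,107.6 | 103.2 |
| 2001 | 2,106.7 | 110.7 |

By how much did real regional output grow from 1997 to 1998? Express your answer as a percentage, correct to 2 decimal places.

Real regional output 1997 = 1814.5/0.968 = 1874.48.
Real regional output 1998 = 1811.9/1.000 = 1811.90.
Change = 1811.90/1874.48 − 1 = -0.0334.

-3.34%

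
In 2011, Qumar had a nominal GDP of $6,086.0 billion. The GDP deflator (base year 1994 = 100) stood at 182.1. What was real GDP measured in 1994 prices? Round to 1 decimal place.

Real GDP = Nominal / (GDP deflator/100) = 6086.0 / 1.821 = 3342.12.

$3,342.1 billion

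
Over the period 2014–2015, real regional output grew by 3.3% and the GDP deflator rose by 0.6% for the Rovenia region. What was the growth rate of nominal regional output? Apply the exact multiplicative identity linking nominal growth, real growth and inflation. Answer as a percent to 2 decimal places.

(1 + g_nom) = (1 + g_real)(1 + π) = 1.0330 × 1.0060 = 1.03920.

3.92%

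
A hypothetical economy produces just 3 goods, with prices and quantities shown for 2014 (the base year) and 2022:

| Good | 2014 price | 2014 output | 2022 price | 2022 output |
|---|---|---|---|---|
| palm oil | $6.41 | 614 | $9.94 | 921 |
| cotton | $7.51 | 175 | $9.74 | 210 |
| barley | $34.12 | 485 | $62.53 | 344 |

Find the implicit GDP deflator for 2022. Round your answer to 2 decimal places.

Nominal GDP 2022 = 9.94·921 + 9.74·210 + 62.53·344 = 32710.46.
Real GDP 2022 (at 2014 prices) = 6.41·921 + 7.51·210 + 34.12·344 = 19217.99.
Deflator = Nominal/Real × 100 = 32710.46/19217.99 × 100 = 170.207.

170.21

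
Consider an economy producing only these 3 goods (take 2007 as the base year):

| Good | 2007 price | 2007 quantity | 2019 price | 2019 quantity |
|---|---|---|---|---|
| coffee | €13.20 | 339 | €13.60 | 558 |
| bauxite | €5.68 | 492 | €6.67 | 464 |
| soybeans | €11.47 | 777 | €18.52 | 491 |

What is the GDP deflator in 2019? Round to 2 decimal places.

Nominal GDP 2019 = 13.60·558 + 6.67·464 + 18.52·491 = 19777.00.
Real GDP 2019 (at 2007 prices) = 13.20·558 + 5.68·464 + 11.47·491 = 15632.89.
Deflator = Nominal/Real × 100 = 19777.00/15632.89 × 100 = 126.509.

126.51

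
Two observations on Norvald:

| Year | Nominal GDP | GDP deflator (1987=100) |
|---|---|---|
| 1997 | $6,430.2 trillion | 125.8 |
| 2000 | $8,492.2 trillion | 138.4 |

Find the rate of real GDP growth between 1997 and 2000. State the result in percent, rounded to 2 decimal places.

Real GDP 1997 = 6430.2 / 1.258 = 5111.45.
Real GDP 2000 = 8492.2 / 1.384 = 6135.98.
Real growth = 6135.98 / 5111.45 − 1 = 0.2004.

20.04%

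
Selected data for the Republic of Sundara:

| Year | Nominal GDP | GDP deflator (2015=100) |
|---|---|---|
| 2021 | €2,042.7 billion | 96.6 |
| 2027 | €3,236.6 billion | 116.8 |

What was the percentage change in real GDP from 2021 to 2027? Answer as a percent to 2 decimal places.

31.04%

Real GDP 2021 = 2042.7 / 0.966 = 2114.60.
Real GDP 2027 = 3236.6 / 1.168 = 2771.06.
Real growth = 2771.06 / 2114.60 − 1 = 0.3104.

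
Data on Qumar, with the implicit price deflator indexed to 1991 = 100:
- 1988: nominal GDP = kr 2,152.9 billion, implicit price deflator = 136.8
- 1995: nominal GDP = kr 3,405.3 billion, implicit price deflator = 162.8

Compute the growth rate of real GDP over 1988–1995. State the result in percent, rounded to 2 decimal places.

Real GDP 1988 = 2152.9 / 1.368 = 1573.76.
Real GDP 1995 = 3405.3 / 1.628 = 2091.71.
Real growth = 2091.71 / 1573.76 − 1 = 0.3291.

32.91%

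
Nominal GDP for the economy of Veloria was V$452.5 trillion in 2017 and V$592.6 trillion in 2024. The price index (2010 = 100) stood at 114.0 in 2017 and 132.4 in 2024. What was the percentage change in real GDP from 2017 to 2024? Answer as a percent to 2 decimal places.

12.76%

Deflate each year: 2017 → 452.5/1.140 = 396.93; 2024 → 592.6/1.324 = 447.58.
So real GDP changed by 447.58/396.93 − 1 = 0.1276, i.e. 12.76%.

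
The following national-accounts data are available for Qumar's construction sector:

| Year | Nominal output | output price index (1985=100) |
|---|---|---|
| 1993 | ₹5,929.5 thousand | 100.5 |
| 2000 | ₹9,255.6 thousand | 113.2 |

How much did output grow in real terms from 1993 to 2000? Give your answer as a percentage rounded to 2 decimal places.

Deflate each year: 1993 → 5929.5/1.005 = 5900.00; 2000 → 9255.6/1.132 = 8176.33.
So real output changed by 8176.33/5900.00 − 1 = 0.3858, i.e. 38.58%.

38.58%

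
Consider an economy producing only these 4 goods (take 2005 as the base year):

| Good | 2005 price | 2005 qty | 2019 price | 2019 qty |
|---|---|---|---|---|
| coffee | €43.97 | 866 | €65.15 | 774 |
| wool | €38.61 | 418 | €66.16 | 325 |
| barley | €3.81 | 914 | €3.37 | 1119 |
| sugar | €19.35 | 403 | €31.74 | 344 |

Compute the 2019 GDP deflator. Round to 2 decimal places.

Nominal GDP 2019 = 65.15·774 + 66.16·325 + 3.37·1119 + 31.74·344 = 86617.69.
Real GDP 2019 (at 2005 prices) = 43.97·774 + 38.61·325 + 3.81·1119 + 19.35·344 = 57500.82.
Deflator = Nominal/Real × 100 = 86617.69/57500.82 × 100 = 150.637.

150.64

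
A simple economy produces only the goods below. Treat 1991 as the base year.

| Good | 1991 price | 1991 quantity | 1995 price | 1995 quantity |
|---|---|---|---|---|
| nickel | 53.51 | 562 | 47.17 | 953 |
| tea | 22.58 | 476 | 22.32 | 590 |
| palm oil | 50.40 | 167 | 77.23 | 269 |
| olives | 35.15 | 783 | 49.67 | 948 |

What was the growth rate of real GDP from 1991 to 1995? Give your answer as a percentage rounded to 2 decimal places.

44.86%

Real GDP 1991 = Nominal GDP 1991 = 53.51·562 + 22.58·476 + 50.40·167 + 35.15·783 = 76759.95.
Real GDP 1995 (at 1991 prices) = 53.51·953 + 22.58·590 + 50.40·269 + 35.15·948 = 111197.03.
Real growth = 111197.03/76759.95 − 1 = 0.4486.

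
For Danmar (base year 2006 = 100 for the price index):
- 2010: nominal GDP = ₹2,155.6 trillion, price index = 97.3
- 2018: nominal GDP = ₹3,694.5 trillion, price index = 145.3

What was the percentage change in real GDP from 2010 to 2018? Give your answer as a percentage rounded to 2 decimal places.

14.77%

Real GDP 2010 = 2155.6 / 0.973 = 2215.42.
Real GDP 2018 = 3694.5 / 1.453 = 2542.67.
Real growth = 2542.67 / 2215.42 − 1 = 0.1477.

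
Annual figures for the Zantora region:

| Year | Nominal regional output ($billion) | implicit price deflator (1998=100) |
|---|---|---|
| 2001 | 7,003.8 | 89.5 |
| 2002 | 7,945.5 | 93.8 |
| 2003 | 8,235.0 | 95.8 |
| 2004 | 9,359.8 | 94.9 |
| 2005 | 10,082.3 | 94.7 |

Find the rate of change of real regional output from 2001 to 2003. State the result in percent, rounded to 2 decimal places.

9.85%

Real regional output 2001 = 7003.8/0.895 = 7825.47.
Real regional output 2003 = 8235.0/0.958 = 8596.03.
Change = 8596.03/7825.47 − 1 = 0.0985.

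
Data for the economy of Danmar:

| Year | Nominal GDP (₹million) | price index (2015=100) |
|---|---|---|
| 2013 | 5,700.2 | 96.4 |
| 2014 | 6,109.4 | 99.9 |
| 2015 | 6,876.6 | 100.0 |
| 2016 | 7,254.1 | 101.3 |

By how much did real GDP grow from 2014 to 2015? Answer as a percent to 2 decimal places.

Real GDP 2014 = 6109.4/0.999 = 6115.52.
Real GDP 2015 = 6876.6/1.000 = 6876.60.
Change = 6876.60/6115.52 − 1 = 0.1245.

12.45%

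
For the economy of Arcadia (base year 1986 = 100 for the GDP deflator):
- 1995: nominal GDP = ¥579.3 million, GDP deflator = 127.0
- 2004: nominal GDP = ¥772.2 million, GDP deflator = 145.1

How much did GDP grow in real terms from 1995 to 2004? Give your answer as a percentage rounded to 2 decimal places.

16.67%

Real GDP 1995 = 579.3 / 1.270 = 456.14.
Real GDP 2004 = 772.2 / 1.451 = 532.18.
Real growth = 532.18 / 456.14 − 1 = 0.1667.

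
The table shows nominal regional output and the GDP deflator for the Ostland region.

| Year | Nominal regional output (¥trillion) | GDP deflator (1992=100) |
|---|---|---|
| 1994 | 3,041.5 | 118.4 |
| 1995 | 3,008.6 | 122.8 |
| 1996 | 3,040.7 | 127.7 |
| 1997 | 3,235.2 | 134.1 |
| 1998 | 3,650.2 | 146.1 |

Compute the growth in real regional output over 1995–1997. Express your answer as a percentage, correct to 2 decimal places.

-1.53%

Real regional output 1995 = 3008.6/1.228 = 2450.00.
Real regional output 1997 = 3235.2/1.341 = 2412.53.
Change = 2412.53/2450.00 − 1 = -0.0153.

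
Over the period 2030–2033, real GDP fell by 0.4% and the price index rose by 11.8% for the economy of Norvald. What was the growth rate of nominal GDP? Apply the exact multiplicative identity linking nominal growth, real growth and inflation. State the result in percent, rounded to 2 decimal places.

(1 + g_nom) = (1 + g_real)(1 + π) = 0.9960 × 1.1180 = 1.11353.

11.35%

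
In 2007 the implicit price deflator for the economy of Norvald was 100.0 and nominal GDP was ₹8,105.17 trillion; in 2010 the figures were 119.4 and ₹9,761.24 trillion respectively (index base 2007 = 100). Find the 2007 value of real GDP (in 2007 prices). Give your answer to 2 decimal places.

₹8,105.17 trillion

Real GDP = Nominal / (implicit price deflator/100) = 8105.17 / 1.000 = 8105.17.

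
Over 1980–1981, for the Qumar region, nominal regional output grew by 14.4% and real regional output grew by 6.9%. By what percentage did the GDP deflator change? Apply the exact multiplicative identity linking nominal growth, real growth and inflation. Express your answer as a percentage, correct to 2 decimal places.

7.02%

(1 + g_nom) = (1 + g_real)(1 + π), so π = 1.1440 / 1.0690 − 1 = 0.07016.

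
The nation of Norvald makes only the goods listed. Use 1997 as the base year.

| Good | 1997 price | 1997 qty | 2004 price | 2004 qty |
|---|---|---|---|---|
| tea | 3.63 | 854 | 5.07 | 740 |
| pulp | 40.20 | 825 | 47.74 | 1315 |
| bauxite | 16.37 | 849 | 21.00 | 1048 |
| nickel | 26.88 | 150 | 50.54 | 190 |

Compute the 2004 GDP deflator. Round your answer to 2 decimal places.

126.12

Nominal GDP 2004 = 5.07·740 + 47.74·1315 + 21.00·1048 + 50.54·190 = 98140.50.
Real GDP 2004 (at 1997 prices) = 3.63·740 + 40.20·1315 + 16.37·1048 + 26.88·190 = 77812.16.
Deflator = Nominal/Real × 100 = 98140.50/77812.16 × 100 = 126.125.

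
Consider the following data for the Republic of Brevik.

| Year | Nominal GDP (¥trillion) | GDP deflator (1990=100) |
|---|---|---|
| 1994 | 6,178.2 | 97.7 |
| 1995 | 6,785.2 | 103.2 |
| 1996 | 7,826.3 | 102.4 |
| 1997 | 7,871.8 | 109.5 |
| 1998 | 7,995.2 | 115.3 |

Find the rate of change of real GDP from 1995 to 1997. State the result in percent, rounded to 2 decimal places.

Real GDP 1995 = 6785.2/1.032 = 6574.81.
Real GDP 1997 = 7871.8/1.095 = 7188.86.
Change = 7188.86/6574.81 − 1 = 0.0934.

9.34%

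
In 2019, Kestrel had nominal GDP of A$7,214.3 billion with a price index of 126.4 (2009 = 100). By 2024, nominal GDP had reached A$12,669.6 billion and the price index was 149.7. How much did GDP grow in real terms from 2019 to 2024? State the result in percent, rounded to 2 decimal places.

48.28%

Deflate each year: 2019 → 7214.3/1.264 = 5707.52; 2024 → 12669.6/1.497 = 8463.33.
So real GDP changed by 8463.33/5707.52 − 1 = 0.4828, i.e. 48.28%.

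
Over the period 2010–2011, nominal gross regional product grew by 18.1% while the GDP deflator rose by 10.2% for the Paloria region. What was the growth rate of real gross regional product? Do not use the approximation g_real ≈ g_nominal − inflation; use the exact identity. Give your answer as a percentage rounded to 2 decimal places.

7.17%

(1 + g_nom) = (1 + g_real)(1 + π), so g_real = 1.1810 / 1.1020 − 1 = 0.07169.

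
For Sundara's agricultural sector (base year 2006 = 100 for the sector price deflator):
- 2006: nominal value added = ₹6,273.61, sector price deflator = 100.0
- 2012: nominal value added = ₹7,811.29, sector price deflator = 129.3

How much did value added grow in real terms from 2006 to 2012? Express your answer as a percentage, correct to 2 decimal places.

-3.70%

Real value added 2006 = 6273.61 / 1.000 = 6273.61.
Real value added 2012 = 7811.29 / 1.293 = 6041.21.
Real growth = 6041.21 / 6273.61 − 1 = -0.0370.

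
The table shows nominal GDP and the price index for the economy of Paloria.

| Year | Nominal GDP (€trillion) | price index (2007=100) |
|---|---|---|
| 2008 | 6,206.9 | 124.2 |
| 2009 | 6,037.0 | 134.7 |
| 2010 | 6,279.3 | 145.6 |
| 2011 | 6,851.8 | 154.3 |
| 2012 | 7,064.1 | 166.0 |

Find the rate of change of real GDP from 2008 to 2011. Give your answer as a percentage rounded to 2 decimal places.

Real GDP 2008 = 6206.9/1.242 = 4997.50.
Real GDP 2011 = 6851.8/1.543 = 4440.57.
Change = 4440.57/4997.50 − 1 = -0.1114.

-11.14%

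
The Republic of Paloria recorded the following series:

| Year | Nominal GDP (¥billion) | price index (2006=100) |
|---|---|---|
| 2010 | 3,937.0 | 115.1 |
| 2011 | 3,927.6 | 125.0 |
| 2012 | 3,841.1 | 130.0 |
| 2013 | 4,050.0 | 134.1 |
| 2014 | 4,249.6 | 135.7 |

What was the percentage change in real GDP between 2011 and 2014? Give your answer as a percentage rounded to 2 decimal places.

Real GDP 2011 = 3927.6/1.250 = 3142.08.
Real GDP 2014 = 4249.6/1.357 = 3131.61.
Change = 3131.61/3142.08 − 1 = -0.0033.

-0.33%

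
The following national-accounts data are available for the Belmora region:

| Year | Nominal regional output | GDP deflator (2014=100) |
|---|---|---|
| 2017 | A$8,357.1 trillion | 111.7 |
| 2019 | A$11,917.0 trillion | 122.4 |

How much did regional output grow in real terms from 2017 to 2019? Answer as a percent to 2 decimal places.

30.13%

Deflate each year: 2017 → 8357.1/1.117 = 7481.74; 2019 → 11917.0/1.224 = 9736.11.
So real regional output changed by 9736.11/7481.74 − 1 = 0.3013, i.e. 30.13%.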